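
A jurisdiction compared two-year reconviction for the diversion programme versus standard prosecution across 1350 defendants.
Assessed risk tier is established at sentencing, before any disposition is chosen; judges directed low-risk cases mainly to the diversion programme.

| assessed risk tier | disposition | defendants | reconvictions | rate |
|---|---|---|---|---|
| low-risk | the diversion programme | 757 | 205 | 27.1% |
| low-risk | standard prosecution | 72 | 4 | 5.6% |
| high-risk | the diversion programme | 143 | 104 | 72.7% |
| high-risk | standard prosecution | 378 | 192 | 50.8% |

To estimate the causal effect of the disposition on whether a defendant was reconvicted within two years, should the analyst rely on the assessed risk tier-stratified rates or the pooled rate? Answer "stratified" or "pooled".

stratified

The imbalance in assessed risk tier arose from how defendants were allocated, not from anything the disposition did; and assessed risk tier independently affects the outcome. The pooled gap is confounded — condition on assessed risk tier.
Within each level — low-risk: 27.1% vs 5.6%; high-risk: 72.7% vs 50.8% — standard prosecution is lower every time.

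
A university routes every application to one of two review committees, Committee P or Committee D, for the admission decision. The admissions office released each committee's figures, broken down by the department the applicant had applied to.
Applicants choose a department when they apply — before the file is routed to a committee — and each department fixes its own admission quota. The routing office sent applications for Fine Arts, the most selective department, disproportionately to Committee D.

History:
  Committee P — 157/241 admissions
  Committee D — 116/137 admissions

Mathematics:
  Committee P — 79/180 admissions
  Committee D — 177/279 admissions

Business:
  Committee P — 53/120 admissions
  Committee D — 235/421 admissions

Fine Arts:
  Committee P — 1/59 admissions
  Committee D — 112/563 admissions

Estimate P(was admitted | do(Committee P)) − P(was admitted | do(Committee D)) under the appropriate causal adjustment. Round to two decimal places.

Within every department level Committee D has the higher rate, yet pooled Committee P does — Simpson's reversal.
Here department is a common cause — it drives both which review committee a case falls under and the outcome. The crude comparison mixes populations; the stratum-specific rates are the causally relevant ones.
Adjusting over the population distribution of department: 0.189·(0.651−0.847) + 0.230·(0.439−0.634) + 0.271·(0.442−0.558) + 0.311·(0.017−0.199) = -0.170.

-0.17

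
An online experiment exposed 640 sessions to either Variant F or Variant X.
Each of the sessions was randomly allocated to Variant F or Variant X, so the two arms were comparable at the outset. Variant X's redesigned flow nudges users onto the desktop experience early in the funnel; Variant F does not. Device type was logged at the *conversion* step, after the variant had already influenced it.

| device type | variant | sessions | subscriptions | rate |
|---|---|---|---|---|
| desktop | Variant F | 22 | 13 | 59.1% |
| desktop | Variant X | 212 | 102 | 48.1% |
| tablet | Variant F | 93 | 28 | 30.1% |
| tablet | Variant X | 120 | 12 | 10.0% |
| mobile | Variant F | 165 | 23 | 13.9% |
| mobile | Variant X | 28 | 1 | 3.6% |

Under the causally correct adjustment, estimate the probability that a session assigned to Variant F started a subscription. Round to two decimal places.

0.23

Device type here is a post-treatment variable shaped by the variant; conditioning on it would introduce bias rather than remove it. The overall comparison is the causal one.
So P(outcome | do(Variant F)) is just the pooled rate for Variant F: 64/280 = 0.229.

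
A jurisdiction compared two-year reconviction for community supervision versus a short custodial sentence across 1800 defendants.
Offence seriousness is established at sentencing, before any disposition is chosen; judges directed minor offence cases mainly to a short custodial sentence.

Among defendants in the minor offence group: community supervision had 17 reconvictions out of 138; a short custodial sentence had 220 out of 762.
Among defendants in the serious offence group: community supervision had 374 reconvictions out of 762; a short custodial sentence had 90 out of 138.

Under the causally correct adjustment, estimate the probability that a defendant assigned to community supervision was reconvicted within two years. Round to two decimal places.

0.31

community supervision is lower inside every offence seriousness stratum but a short custodial sentence is lower in aggregate. Whether to stratify depends on how offence seriousness relates to the disposition.
Offence seriousness is set before the disposition has any effect — it is not caused by the disposition — and it independently drives the outcome. That makes it a confounder, so the causal comparison is within offence seriousness levels.
Standardising community supervision to the population offence seriousness mix: 0.500·17/138 + 0.500·374/762 = 0.307.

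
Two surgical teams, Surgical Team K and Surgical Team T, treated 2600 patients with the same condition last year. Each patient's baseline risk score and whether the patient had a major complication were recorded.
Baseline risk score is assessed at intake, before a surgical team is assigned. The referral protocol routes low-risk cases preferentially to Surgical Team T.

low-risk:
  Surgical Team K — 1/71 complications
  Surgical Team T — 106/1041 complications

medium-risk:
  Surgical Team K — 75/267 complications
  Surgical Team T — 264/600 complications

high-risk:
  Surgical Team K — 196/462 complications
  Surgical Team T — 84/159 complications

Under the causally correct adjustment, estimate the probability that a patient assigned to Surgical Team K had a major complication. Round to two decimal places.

Nothing the surgical team does changes baseline risk score; the imbalance is an allocation artefact. With baseline risk score also predicting the outcome, the pooled figure is confounded, and the within-stratum comparison is the causal one.
Standardising Surgical Team K to the population baseline risk score mix: 0.428·1/71 + 0.333·75/267 + 0.239·196/462 = 0.201.

0.20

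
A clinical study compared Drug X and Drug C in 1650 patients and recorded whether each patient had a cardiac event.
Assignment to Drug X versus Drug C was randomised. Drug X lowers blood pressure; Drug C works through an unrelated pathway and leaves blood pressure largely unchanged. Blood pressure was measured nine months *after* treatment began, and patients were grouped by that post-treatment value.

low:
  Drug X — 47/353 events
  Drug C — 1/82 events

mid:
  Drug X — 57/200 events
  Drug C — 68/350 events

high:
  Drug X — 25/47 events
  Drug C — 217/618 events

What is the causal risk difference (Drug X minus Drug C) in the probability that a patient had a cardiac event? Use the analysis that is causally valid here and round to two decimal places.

-0.06

Drug C is lower inside every blood pressure stratum but Drug X is lower in aggregate. Whether to stratify depends on how blood pressure relates to the drug.
The distribution of blood pressure is itself part of what the drug does — it is an intermediate outcome. Holding it fixed would remove that part of the effect; the total effect is the pooled difference.
The causal difference is the pooled difference: 0.215 − 0.272 = -0.057.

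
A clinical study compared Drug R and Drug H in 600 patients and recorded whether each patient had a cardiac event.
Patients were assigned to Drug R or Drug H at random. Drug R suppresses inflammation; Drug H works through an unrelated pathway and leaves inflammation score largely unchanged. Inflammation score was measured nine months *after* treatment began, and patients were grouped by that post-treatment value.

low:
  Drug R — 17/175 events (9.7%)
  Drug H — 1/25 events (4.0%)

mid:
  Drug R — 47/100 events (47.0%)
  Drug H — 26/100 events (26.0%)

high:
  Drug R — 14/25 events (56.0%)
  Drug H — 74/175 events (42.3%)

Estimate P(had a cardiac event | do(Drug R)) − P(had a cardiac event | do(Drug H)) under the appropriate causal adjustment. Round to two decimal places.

Because the drug influences inflammation score, inflammation score is a post-treatment mediator, not a confounder. Stratifying on it would bias the estimate; the causal effect is the crude pooled difference.
The causal difference is the pooled difference: 0.260 − 0.337 = -0.077.

-0.08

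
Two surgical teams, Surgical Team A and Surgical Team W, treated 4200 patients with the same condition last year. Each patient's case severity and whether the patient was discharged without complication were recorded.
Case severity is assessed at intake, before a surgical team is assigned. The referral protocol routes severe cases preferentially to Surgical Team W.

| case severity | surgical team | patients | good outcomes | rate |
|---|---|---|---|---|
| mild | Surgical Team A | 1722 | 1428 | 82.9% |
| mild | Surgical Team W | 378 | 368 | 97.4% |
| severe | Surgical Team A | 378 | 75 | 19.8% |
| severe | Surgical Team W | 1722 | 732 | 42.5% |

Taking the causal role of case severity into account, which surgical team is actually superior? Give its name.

Surgical Team W

Surgical Team W is higher inside every case severity stratum but Surgical Team A is higher in aggregate. Whether to stratify depends on how case severity relates to the surgical team.
Case severity differs across surgical teams for reasons unrelated to any effect of the surgical team itself, and it separately predicts the outcome — a classic confounder. We must compare within case severity levels.
Within each level — mild: 82.9% vs 97.4%; severe: 19.8% vs 42.5% — Surgical Team W is higher every time.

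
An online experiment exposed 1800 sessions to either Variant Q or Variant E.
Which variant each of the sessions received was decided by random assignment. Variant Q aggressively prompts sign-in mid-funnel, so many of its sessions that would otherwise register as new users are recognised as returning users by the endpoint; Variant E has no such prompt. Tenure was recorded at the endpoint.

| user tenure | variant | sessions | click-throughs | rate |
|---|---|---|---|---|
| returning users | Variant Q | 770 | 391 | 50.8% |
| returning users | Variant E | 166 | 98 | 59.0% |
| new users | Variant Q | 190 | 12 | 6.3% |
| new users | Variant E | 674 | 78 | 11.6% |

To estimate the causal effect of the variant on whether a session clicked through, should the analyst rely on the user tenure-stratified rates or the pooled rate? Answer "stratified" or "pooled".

pooled

User tenure is downstream of the variant. One should not condition on a consequence of treatment, so the overall rates are the right comparison.
Pooled: Variant Q 42.0% vs Variant E 21.0%; Variant Q is higher overall.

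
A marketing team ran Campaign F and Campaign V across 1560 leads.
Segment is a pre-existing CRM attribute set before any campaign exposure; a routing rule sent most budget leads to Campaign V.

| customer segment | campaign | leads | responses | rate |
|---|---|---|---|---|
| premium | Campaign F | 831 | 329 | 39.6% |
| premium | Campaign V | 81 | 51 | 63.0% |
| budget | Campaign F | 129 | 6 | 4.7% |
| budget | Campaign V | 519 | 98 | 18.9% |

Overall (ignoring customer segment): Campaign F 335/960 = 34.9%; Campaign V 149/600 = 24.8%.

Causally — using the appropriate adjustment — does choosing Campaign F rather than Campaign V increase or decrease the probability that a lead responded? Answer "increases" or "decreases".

decreases

The customer segment-specific comparison favours Campaign V throughout, but the pooled figures favour Campaign F. The question is whether to condition on customer segment.
Customer segment satisfies the back-door criterion: it is not a descendant of the campaign, and it blocks the spurious path from campaign to outcome. Adjusting for it (i.e., using the within-customer segment rates) gives the causal effect.
Within each level — premium: 39.6% vs 63.0%; budget: 4.7% vs 18.9% — Campaign V is higher every time.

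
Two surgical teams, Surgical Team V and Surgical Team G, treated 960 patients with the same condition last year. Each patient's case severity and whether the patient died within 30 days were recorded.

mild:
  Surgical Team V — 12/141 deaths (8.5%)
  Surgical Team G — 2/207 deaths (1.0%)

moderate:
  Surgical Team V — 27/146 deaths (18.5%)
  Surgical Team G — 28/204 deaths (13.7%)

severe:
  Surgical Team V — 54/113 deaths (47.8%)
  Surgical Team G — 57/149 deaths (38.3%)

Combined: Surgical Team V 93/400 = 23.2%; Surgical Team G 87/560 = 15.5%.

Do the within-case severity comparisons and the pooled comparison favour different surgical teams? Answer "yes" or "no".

no

Within each case severity level (mild 8.5% vs 1.0%; moderate 18.5% vs 13.7%; severe 47.8% vs 38.3%), Surgical Team G has the lower rate every time. Pooled: 23.2% vs 15.5% — Surgical Team G has the lower rate overall. They agree.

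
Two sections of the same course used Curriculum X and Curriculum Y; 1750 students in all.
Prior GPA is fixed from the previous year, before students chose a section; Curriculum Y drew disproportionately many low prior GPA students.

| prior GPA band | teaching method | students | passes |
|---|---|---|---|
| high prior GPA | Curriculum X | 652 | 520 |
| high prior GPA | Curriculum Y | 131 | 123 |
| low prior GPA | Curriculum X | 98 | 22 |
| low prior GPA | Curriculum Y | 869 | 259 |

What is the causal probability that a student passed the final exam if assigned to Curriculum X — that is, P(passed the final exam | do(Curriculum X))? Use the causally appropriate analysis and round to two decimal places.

The prior GPA band-specific comparison favours Curriculum Y throughout, but the pooled figures favour Curriculum X. The question is whether to condition on prior GPA band.
Since prior GPA band is a pre-existing factor (not a product of the teaching method) and it affects the outcome on its own, it is a confounder. The stratified rates, not the pooled rate, identify the causal effect.
Standardising Curriculum X to the population prior GPA band mix: 0.447·520/652 + 0.553·22/98 = 0.481.

0.48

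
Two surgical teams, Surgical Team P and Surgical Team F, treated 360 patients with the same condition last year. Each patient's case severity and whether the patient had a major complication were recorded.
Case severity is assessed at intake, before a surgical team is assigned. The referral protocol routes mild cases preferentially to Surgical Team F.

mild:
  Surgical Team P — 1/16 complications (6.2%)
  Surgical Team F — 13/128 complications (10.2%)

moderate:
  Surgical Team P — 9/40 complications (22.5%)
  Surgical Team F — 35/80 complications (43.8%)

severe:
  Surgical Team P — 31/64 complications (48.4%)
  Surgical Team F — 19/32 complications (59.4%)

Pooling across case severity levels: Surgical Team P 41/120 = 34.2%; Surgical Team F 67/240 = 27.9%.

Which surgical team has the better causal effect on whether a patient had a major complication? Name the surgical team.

Nothing the surgical team does changes case severity; the imbalance is an allocation artefact. With case severity also predicting the outcome, the pooled figure is confounded, and the within-stratum comparison is the causal one.
Within each level — mild: 6.2% vs 10.2%; moderate: 22.5% vs 43.8%; severe: 48.4% vs 59.4% — Surgical Team P is lower every time.

Surgical Team P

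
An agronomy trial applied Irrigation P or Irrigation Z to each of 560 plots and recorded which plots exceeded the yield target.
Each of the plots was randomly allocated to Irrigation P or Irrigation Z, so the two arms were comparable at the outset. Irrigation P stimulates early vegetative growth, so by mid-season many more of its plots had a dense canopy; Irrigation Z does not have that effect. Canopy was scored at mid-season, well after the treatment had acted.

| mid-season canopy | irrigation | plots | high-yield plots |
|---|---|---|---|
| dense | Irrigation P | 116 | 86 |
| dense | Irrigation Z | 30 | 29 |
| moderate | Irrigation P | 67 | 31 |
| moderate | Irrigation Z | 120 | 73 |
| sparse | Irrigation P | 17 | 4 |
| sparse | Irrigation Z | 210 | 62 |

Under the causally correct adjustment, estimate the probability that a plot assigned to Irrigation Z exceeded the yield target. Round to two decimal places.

0.46

Mid-season canopy here is a post-treatment variable shaped by the irrigation; conditioning on it would introduce bias rather than remove it. The overall comparison is the causal one.
So P(outcome | do(Irrigation Z)) is just the pooled rate for Irrigation Z: 164/360 = 0.456.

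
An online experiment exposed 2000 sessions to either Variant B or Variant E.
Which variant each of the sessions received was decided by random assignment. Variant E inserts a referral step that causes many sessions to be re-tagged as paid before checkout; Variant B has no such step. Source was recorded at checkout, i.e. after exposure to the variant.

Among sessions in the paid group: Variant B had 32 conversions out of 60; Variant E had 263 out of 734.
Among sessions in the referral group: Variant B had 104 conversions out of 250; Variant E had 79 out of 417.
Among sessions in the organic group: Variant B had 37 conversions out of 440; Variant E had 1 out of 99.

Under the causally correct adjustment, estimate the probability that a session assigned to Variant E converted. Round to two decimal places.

The stratified and pooled comparisons disagree (Variant B wins within each traffic source; Variant E wins overall), so the answer turns on the causal role of traffic source.
The distribution of traffic source is itself part of what the variant does — it is an intermediate outcome. Holding it fixed would remove that part of the effect; the total effect is the pooled difference.
So P(outcome | do(Variant E)) is just the pooled rate for Variant E: 343/1250 = 0.274.

0.27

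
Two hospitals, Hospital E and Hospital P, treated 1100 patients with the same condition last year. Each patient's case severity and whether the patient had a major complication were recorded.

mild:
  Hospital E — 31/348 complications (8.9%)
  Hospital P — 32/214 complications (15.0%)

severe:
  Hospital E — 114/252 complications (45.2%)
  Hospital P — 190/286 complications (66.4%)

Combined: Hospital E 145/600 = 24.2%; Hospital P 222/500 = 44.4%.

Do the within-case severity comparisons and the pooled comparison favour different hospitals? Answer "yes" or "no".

Within each case severity level (mild 8.9% vs 15.0%; severe 45.2% vs 66.4%), Hospital E has the lower rate every time. Pooled: 24.2% vs 44.4% — Hospital E has the lower rate overall. They agree.

no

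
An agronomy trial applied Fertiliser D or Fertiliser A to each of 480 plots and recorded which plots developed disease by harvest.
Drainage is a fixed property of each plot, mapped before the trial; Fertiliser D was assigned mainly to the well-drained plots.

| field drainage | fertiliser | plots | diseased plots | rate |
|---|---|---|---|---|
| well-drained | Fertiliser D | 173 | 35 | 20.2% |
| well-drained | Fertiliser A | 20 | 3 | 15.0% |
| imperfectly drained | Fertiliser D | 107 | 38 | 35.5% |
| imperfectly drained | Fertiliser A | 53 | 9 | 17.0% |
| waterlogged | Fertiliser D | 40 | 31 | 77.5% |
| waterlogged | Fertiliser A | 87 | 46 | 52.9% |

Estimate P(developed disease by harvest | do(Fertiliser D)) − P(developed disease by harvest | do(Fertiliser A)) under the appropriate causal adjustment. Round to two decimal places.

+0.15

Fertiliser A is lower inside every field drainage stratum but Fertiliser D is lower in aggregate. Whether to stratify depends on how field drainage relates to the fertiliser.
Since field drainage is a pre-existing factor (not a product of the fertiliser) and it affects the outcome on its own, it is a confounder. The stratified rates, not the pooled rate, identify the causal effect.
Adjusting over the population distribution of field drainage: 0.402·(0.202−0.150) + 0.333·(0.355−0.170) + 0.265·(0.775−0.529) = +0.148.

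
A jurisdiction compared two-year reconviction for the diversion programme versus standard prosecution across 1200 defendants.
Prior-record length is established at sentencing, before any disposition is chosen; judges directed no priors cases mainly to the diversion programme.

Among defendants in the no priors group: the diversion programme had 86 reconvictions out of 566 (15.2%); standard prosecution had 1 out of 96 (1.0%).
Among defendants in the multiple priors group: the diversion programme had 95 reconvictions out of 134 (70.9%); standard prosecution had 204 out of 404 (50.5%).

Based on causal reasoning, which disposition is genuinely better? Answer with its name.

standard prosecution

Prior-record length is set before the disposition has any effect — it is not caused by the disposition — and it independently drives the outcome. That makes it a confounder, so the causal comparison is within prior-record length levels.
Within each level — no priors: 15.2% vs 1.0%; multiple priors: 70.9% vs 50.5% — standard prosecution is lower every time.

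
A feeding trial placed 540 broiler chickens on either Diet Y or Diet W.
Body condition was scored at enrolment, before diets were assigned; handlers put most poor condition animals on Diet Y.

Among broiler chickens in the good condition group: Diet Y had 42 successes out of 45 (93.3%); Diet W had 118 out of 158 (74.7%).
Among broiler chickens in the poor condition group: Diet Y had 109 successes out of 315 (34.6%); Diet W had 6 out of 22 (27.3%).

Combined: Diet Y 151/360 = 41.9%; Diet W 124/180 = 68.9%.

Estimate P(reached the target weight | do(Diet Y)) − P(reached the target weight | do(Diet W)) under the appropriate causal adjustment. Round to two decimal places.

+0.12

Starting body condition is set before the diet has any effect — it is not caused by the diet — and it independently drives the outcome. That makes it a confounder, so the causal comparison is within starting body condition levels.
Adjusting over the population distribution of starting body condition: 0.376·(0.933−0.747) + 0.624·(0.346−0.273) = +0.116.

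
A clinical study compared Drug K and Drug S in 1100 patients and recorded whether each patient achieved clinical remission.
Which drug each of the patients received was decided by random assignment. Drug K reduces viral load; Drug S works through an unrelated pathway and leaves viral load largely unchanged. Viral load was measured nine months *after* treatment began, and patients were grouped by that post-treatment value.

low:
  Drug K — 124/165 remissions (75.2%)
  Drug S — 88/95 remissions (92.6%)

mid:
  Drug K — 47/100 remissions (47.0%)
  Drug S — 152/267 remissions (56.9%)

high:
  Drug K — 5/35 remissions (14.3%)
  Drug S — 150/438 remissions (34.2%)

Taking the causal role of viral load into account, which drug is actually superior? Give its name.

Viral load lies on the pathway drug → viral load → outcome, so adjusting for it blocks the indirect effect. For the total causal effect of drug, use the unadjusted pooled rates.
Pooled: Drug K 58.7% vs Drug S 48.8%; Drug K is higher overall.

Drug K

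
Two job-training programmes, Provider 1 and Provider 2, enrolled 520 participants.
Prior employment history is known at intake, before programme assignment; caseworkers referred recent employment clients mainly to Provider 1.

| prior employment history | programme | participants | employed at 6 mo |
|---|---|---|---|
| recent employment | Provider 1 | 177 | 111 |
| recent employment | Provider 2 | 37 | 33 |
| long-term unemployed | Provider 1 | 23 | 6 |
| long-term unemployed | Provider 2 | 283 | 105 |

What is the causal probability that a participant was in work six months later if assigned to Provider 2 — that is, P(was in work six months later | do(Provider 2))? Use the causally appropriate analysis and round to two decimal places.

Since prior employment history is a pre-existing factor (not a product of the programme) and it affects the outcome on its own, it is a confounder. The stratified rates, not the pooled rate, identify the causal effect.
Standardising Provider 2 to the population prior employment history mix: 0.412·33/37 + 0.588·105/283 = 0.585.

0.59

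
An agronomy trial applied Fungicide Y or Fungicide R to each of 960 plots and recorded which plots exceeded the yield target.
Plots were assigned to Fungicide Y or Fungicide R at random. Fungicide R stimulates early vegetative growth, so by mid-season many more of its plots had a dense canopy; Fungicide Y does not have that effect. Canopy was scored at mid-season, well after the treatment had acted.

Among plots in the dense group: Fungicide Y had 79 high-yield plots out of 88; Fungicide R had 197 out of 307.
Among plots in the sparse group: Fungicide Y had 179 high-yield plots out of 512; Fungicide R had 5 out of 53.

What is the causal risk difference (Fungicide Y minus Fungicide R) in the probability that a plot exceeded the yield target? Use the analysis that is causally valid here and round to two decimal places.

Within every mid-season canopy level Fungicide Y has the higher rate, yet pooled Fungicide R does — Simpson's reversal.
Stratifying would compare fungicides among plots the fungicides themselves sorted into mid-season canopy groups — a form of selection on an intermediate. The unconditioned pooled rates give the total causal effect.
The causal difference is the pooled difference: 0.430 − 0.561 = -0.131.

-0.13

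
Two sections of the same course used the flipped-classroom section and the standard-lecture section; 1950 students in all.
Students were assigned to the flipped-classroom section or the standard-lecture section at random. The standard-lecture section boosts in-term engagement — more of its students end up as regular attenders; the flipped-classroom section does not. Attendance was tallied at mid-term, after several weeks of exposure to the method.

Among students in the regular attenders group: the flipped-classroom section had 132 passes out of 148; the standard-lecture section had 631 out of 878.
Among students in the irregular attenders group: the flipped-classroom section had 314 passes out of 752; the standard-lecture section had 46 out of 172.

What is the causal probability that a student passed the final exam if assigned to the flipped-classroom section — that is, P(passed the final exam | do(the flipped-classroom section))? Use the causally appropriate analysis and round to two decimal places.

Mid-term attendance here is a post-treatment variable shaped by the teaching method; conditioning on it would introduce bias rather than remove it. The overall comparison is the causal one.
So P(outcome | do(the flipped-classroom section)) is just the pooled rate for the flipped-classroom section: 446/900 = 0.496.

0.50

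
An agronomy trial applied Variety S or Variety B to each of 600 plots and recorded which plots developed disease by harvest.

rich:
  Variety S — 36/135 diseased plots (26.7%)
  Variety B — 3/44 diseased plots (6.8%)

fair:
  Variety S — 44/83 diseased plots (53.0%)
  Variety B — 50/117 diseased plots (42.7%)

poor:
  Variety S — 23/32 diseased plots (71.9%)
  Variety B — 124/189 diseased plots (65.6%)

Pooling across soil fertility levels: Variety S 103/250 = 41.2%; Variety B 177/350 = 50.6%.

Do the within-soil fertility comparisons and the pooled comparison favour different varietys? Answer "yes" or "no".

yes

Within each soil fertility level (rich 26.7% vs 6.8%; fair 53.0% vs 42.7%; poor 71.9% vs 65.6%), Variety B has the lower rate every time. Pooled: 41.2% vs 50.6% — Variety S has the lower rate overall. The two comparisons disagree.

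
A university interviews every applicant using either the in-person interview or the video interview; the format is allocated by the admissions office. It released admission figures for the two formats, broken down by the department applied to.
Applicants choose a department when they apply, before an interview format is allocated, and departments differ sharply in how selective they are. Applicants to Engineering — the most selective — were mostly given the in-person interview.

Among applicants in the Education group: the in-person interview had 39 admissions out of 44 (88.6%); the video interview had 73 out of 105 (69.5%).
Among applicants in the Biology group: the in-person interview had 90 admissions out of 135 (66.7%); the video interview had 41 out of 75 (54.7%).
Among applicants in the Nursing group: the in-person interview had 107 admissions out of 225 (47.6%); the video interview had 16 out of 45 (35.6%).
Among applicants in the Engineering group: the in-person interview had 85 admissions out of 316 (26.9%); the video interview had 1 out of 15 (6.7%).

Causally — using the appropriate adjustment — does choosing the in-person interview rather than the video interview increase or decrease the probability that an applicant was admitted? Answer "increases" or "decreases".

increases

Here department is a common cause — it drives both which interview format a case falls under and the outcome. The crude comparison mixes populations; the stratum-specific rates are the causally relevant ones.
Within each level — Education: 88.6% vs 69.5%; Biology: 66.7% vs 54.7%; Nursing: 47.6% vs 35.6%; Engineering: 26.9% vs 6.7% — the in-person interview is higher every time.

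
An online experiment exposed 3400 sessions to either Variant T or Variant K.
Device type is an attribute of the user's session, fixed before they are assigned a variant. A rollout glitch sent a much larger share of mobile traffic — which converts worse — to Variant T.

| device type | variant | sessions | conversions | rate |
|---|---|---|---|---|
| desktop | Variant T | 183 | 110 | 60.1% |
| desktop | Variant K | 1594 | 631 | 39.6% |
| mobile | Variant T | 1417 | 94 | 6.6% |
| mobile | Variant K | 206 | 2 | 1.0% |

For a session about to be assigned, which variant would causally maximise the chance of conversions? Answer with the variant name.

Within every device type level Variant T has the higher rate, yet pooled Variant K does — Simpson's reversal.
Nothing the variant does changes device type; the imbalance is an allocation artefact. With device type also predicting the outcome, the pooled figure is confounded, and the within-stratum comparison is the causal one.
Within each level — desktop: 60.1% vs 39.6%; mobile: 6.6% vs 1.0% — Variant T is higher every time.

Variant T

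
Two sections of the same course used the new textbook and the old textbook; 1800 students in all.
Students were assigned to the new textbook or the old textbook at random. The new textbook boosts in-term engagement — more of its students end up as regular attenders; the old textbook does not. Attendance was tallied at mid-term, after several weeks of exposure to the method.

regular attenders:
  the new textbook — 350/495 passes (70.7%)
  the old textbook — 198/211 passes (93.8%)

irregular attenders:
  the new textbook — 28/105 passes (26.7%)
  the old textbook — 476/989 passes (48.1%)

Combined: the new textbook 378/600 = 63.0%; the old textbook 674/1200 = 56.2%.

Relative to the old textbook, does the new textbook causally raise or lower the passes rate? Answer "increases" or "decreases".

Mid-term attendance is downstream of the teaching method. One should not condition on a consequence of treatment, so the overall rates are the right comparison.
Pooled: the new textbook 63.0% vs the old textbook 56.2%; the new textbook is higher overall.

increases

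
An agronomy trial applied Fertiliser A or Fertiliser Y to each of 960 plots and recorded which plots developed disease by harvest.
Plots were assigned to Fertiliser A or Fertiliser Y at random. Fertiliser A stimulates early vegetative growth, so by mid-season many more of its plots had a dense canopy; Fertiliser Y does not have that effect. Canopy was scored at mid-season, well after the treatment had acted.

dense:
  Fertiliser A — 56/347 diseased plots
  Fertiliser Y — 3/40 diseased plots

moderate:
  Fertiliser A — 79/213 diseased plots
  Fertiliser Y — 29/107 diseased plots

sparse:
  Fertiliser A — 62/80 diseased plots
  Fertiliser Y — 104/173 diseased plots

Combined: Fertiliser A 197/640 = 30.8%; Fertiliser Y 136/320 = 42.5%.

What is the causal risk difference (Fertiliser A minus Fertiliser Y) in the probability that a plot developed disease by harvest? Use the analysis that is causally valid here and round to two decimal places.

Within every mid-season canopy level Fertiliser Y has the lower rate, yet pooled Fertiliser A does — Simpson's reversal.
Mid-season canopy lies on the pathway fertiliser → mid-season canopy → outcome, so adjusting for it blocks the indirect effect. For the total causal effect of fertiliser, use the unadjusted pooled rates.
The causal difference is the pooled difference: 0.308 − 0.425 = -0.117.

-0.12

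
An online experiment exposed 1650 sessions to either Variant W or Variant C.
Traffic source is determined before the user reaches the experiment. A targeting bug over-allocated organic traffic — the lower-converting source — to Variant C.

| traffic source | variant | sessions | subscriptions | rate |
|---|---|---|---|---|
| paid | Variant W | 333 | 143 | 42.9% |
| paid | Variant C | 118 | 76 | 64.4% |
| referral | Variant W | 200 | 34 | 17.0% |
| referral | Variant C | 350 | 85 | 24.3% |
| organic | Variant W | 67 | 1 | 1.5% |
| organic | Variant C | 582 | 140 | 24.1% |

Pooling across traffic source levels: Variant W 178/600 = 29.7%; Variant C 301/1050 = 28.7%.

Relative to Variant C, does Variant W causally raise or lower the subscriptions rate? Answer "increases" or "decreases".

The imbalance in traffic source arose from how sessions were allocated, not from anything the variant did; and traffic source independently affects the outcome. The pooled gap is confounded — condition on traffic source.
Within each level — paid: 42.9% vs 64.4%; referral: 17.0% vs 24.3%; organic: 1.5% vs 24.1% — Variant C is higher every time.

decreases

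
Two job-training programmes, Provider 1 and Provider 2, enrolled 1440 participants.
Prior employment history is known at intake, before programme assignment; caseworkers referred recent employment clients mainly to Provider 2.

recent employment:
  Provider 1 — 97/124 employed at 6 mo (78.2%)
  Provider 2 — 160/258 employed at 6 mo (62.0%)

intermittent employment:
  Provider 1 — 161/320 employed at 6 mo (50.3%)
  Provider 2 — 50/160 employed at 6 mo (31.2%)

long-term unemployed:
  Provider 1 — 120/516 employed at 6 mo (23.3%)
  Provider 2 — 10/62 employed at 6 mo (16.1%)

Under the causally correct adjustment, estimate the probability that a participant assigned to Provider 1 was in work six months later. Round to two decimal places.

0.47

Since prior employment history is a pre-existing factor (not a product of the programme) and it affects the outcome on its own, it is a confounder. The stratified rates, not the pooled rate, identify the causal effect.
Standardising Provider 1 to the population prior employment history mix: 0.265·97/124 + 0.333·161/320 + 0.401·120/516 = 0.469.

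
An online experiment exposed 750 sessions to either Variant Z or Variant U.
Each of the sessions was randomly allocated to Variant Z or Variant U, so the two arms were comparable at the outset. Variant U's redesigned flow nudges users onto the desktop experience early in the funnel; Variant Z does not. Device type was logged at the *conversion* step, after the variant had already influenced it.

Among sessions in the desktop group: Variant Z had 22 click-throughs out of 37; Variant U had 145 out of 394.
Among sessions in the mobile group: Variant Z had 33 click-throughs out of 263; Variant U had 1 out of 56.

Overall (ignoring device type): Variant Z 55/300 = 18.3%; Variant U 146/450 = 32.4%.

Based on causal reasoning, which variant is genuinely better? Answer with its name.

Variant U

Device type lies on the pathway variant → device type → outcome, so adjusting for it blocks the indirect effect. For the total causal effect of variant, use the unadjusted pooled rates.
Pooled: Variant Z 18.3% vs Variant U 32.4%; Variant U is higher overall.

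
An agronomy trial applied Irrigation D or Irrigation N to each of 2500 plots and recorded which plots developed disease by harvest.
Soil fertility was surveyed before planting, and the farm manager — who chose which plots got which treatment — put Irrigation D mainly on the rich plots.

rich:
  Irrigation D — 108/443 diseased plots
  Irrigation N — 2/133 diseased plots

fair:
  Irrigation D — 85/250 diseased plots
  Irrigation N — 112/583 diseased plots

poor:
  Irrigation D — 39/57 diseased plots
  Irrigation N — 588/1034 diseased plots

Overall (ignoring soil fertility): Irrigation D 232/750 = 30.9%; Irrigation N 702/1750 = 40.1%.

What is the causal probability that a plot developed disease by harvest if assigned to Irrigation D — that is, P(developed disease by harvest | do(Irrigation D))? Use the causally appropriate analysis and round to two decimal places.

0.47

Soil fertility differs across irrigations for reasons unrelated to any effect of the irrigation itself, and it separately predicts the outcome — a classic confounder. We must compare within soil fertility levels.
Standardising Irrigation D to the population soil fertility mix: 0.230·108/443 + 0.333·85/250 + 0.436·39/57 = 0.468.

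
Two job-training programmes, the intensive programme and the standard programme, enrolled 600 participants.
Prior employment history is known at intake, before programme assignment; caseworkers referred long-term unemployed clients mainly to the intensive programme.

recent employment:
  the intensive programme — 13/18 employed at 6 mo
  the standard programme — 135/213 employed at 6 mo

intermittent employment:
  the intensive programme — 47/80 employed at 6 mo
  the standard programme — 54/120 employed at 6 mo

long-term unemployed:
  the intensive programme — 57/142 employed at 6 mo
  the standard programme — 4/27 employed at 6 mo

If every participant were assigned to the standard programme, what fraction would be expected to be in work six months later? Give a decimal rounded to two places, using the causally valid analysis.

the intensive programme is higher inside every prior employment history stratum but the standard programme is higher in aggregate. Whether to stratify depends on how prior employment history relates to the programme.
The imbalance in prior employment history arose from how participants were allocated, not from anything the programme did; and prior employment history independently affects the outcome. The pooled gap is confounded — condition on prior employment history.
Standardising the standard programme to the population prior employment history mix: 0.385·135/213 + 0.333·54/120 + 0.282·4/27 = 0.436.

0.44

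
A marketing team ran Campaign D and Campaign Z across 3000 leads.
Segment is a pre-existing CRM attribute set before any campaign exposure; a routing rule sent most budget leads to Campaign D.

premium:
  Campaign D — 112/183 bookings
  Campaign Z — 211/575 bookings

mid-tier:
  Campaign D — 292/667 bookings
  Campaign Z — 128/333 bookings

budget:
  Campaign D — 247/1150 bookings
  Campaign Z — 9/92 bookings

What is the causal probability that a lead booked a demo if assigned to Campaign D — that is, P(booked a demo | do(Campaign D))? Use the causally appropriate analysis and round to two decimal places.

Here customer segment is a common cause — it drives both which campaign a case falls under and the outcome. The crude comparison mixes populations; the stratum-specific rates are the causally relevant ones.
Standardising Campaign D to the population customer segment mix: 0.253·112/183 + 0.333·292/667 + 0.414·247/1150 = 0.389.

0.39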